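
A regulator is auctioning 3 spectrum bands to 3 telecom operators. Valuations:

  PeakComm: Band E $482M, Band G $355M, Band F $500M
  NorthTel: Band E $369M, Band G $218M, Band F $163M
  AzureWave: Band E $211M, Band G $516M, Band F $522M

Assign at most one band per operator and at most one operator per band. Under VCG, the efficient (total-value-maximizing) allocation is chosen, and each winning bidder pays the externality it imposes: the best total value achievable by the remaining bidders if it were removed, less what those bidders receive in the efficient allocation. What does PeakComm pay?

PeakComm pays $6M.

Efficient allocation: PeakComm→Band F ($500M), NorthTel→Band E ($369M), AzureWave→Band G ($516M); total welfare W = $1385M.
PeakComm receives Band F at value $500M, so the others get W − 500 = $885M.
Without PeakComm: best allocation of the remaining 2 bidders over all 3 bands is NorthTel→Band E ($369M), AzureWave→Band F ($522M), total $891M.
VCG payment = (others' best without PeakComm) − (others' welfare with PeakComm) = 891 − 885 = $6M.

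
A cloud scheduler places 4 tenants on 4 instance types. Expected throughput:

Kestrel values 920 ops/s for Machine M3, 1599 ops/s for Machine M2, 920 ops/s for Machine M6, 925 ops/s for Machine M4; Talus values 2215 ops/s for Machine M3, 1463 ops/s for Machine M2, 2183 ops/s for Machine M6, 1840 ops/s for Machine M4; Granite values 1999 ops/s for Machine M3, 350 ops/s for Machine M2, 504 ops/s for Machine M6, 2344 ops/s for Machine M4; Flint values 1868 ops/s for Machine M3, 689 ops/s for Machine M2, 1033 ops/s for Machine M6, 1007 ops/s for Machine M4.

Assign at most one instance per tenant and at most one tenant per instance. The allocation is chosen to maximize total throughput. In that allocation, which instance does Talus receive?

Talus receives Machine M6.

This is the linear assignment problem.
Optimal: Kestrel→Machine M2 (1599 ops/s), Talus→Machine M6 (2183 ops/s), Granite→Machine M4 (2344 ops/s), Flint→Machine M3 (1868 ops/s) — total 1599+2183+2344+1868 = 7994 ops/s.
Row-greedy (each tenant in turn takes its best remaining instance) gives 7191 ops/s, worse by 803.
Next-best assignment: Kestrel→Machine M2, Talus→Machine M3, Granite→Machine M4, Flint→Machine M6 = 7191 ops/s.
Swapping Talus↔Granite (Talus→Machine M4 1840 ops/s, Granite→Machine M6 504 ops/s) loses 2183.
Talus's own top instance is Machine M3 (2215 ops/s), but forcing Talus→Machine M3 and reassigning the rest optimally gives only 7191 ops/s — worse by 803.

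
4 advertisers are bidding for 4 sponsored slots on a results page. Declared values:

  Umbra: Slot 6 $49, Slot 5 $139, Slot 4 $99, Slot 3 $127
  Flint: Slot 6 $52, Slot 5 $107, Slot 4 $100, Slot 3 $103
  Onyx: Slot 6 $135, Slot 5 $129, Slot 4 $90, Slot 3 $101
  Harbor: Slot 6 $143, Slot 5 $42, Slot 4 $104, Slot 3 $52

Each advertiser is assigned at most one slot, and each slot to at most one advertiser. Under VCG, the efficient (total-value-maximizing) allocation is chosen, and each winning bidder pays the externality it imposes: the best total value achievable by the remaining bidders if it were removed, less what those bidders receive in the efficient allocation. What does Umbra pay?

Umbra pays $3.

Efficient allocation: Umbra→Slot 3 ($127), Flint→Slot 4 ($100), Onyx→Slot 5 ($129), Harbor→Slot 6 ($143); total welfare W = $499.
Umbra receives Slot 3 at value $127, so the others get W − 127 = $372.
Without Umbra: best allocation of the remaining 3 bidders over all 4 slots is Flint→Slot 3 ($103), Onyx→Slot 5 ($129), Harbor→Slot 6 ($143), total $375.
VCG payment = (others' best without Umbra) − (others' welfare with Umbra) = 375 − 372 = $3.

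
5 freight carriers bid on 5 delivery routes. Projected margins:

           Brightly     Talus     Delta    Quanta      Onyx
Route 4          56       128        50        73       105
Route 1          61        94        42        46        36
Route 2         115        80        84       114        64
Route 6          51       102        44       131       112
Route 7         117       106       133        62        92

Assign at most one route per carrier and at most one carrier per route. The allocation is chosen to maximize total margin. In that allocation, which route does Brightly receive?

Brightly receives Route 2.

Optimal: Brightly→Route 2 ($115k), Talus→Route 1 ($94k), Delta→Route 7 ($133k), Quanta→Route 6 ($131k), Onyx→Route 4 ($105k) — total 115+94+133+131+105 = $578k.
Row-greedy (each carrier in turn takes its best remaining route) gives $496k, worse by 82.
Next-best assignment: Brightly→Route 1, Talus→Route 4, Delta→Route 7, Quanta→Route 2, Onyx→Route 6 = $548k.
Brightly's own top route is Route 7 ($117k), but forcing Brightly→Route 7 and reassigning the rest optimally gives only $531k — worse by 47.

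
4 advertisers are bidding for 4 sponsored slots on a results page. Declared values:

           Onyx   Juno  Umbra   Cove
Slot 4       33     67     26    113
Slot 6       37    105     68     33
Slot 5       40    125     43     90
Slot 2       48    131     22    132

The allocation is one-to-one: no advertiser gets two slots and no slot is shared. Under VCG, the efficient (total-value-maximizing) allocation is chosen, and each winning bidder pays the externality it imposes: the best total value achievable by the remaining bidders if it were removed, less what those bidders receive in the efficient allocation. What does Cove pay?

Efficient allocation: Onyx→Slot 4 ($33), Juno→Slot 5 ($125), Umbra→Slot 6 ($68), Cove→Slot 2 ($132); total welfare W = $358.
Cove receives Slot 2 at value $132, so the others get W − 132 = $226.
Without Cove: best allocation of the remaining 3 bidders over all 4 slots is Onyx→Slot 2 ($48), Juno→Slot 5 ($125), Umbra→Slot 6 ($68), total $241.
VCG payment = (others' best without Cove) − (others' welfare with Cove) = 241 − 226 = $15.

Cove pays $15.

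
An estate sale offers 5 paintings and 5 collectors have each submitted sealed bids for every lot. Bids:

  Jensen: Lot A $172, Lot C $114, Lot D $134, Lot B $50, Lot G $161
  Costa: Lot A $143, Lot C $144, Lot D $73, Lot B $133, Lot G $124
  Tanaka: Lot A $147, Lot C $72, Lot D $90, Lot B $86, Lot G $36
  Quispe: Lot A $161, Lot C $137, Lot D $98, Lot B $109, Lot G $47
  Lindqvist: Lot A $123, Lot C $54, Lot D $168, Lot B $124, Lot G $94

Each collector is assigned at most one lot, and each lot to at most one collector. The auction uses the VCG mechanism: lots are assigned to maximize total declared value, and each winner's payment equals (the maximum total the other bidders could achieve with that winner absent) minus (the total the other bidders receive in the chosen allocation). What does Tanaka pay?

Efficient allocation: Jensen→Lot G ($161), Costa→Lot B ($133), Tanaka→Lot A ($147), Quispe→Lot C ($137), Lindqvist→Lot D ($168); total welfare W = $746.
Tanaka receives Lot A at value $147, so the others get W − 147 = $599.
Without Tanaka: best allocation of the remaining 4 bidders over all 5 lots is Jensen→Lot G ($161), Costa→Lot C ($144), Quispe→Lot A ($161), Lindqvist→Lot D ($168), total $634.
VCG payment = (others' best without Tanaka) − (others' welfare with Tanaka) = 634 − 599 = $35.

Tanaka pays $35.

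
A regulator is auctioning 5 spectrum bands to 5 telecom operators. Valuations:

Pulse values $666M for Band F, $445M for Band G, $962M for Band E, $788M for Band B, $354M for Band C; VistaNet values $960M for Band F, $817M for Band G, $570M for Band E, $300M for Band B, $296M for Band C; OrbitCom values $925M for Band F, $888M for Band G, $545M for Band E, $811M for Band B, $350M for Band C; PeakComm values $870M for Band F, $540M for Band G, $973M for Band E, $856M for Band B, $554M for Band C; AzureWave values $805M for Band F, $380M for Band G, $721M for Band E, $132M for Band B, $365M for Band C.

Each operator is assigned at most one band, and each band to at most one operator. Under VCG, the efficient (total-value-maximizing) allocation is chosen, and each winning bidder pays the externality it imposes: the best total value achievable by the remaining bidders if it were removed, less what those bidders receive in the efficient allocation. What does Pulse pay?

Efficient allocation: Pulse→Band E ($962M), VistaNet→Band F ($960M), OrbitCom→Band G ($888M), PeakComm→Band B ($856M), AzureWave→Band C ($365M); total welfare W = $4031M.
Pulse receives Band E at value $962M, so the others get W − 962 = $3069M.
Without Pulse: best allocation of the remaining 4 bidders over all 5 bands is VistaNet→Band F ($960M), OrbitCom→Band G ($888M), PeakComm→Band B ($856M), AzureWave→Band E ($721M), total $3425M.
VCG payment = (others' best without Pulse) − (others' welfare with Pulse) = 3425 − 3069 = $356M.

Pulse pays $356M.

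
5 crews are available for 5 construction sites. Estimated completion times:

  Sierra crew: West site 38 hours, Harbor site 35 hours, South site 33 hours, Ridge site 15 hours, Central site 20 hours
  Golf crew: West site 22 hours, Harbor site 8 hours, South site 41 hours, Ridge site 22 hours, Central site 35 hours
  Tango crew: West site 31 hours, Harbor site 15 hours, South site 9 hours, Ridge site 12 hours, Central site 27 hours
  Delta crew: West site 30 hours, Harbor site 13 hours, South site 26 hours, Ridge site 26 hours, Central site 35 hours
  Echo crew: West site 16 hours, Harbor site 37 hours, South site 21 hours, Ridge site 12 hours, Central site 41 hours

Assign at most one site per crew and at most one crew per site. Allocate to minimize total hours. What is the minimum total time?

This is the linear assignment problem.
Optimal: Sierra crew→Central site (20 hours), Golf crew→West site (22 hours), Tango crew→South site (9 hours), Delta crew→Harbor site (13 hours), Echo crew→Ridge site (12 hours) — total 20+22+9+13+12 = 76 hours.
Column-greedy (each site in turn goes to its cheapest remaining crew) gives 83 hours, worse by 7.
Every other assignment is strictly worse.

Minimum total: 76 hours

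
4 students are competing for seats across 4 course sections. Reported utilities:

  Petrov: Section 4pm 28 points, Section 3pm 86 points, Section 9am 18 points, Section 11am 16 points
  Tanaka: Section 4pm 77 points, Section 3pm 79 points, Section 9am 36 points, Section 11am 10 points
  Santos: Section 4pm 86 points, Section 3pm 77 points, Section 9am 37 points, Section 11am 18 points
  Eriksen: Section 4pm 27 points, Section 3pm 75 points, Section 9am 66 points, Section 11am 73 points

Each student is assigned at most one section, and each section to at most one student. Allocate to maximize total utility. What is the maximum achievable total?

Max total: 281 points

This is a one-to-one assignment (maximum-weight bipartite matching).
Optimal: Petrov→Section 3pm (86 points), Tanaka→Section 9am (36 points), Santos→Section 4pm (86 points), Eriksen→Section 11am (73 points) — total 86+36+86+73 = 281 points.
Column-greedy (each section in turn goes to its best remaining student) gives 248 points, worse by 33.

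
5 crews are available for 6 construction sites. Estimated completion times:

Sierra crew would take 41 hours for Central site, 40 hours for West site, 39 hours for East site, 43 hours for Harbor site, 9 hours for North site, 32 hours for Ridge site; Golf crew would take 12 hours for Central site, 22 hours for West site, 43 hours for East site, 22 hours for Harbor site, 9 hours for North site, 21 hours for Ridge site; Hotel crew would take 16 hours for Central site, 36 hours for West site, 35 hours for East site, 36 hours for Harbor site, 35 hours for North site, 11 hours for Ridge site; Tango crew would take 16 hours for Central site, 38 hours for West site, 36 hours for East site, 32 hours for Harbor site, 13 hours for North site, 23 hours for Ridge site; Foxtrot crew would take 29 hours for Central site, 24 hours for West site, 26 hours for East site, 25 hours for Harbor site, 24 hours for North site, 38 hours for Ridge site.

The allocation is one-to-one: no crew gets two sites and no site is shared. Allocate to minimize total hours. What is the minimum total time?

Minimum total: 82 hours

Treat this as an assignment problem: match each crew to one site.
Optimal: Sierra crew→North site (9 hours), Golf crew→Harbor site (22 hours), Hotel crew→Ridge site (11 hours), Tango crew→Central site (16 hours), Foxtrot crew→West site (24 hours) — total 9+22+11+16+24 = 82 hours.
Row-greedy (each crew in turn takes its cheapest remaining site) gives 88 hours, worse by 6.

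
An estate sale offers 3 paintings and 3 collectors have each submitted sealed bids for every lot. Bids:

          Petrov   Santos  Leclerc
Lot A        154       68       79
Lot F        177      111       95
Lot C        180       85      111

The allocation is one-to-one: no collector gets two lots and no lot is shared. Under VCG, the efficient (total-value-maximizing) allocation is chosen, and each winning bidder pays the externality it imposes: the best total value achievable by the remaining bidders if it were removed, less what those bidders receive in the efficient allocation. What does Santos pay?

Efficient allocation: Petrov→Lot A ($154), Santos→Lot F ($111), Leclerc→Lot C ($111); total welfare W = $376.
Santos receives Lot F at value $111, so the others get W − 111 = $265.
Without Santos: best allocation of the remaining 2 bidders over all 3 lots is Petrov→Lot F ($177), Leclerc→Lot C ($111), total $288.
VCG payment = (others' best without Santos) − (others' welfare with Santos) = 288 − 265 = $23.

Santos pays $23.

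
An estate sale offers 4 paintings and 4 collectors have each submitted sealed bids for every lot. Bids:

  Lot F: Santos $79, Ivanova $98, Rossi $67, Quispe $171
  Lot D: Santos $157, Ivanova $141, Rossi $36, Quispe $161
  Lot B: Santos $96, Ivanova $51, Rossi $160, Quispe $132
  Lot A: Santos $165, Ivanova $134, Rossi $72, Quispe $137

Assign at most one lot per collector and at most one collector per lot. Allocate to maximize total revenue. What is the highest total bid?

Optimal: Santos→Lot A ($165), Ivanova→Lot D ($141), Rossi→Lot B ($160), Quispe→Lot F ($171) — total 165+141+160+171 = $637.
Column-greedy (each lot in turn goes to its best remaining collector) gives $622, worse by 15.
Swapping Rossi↔Quispe (Rossi→Lot F $67, Quispe→Lot B $132) loses 132.
Checked against all permutations: $637 is optimal.

Max total: $637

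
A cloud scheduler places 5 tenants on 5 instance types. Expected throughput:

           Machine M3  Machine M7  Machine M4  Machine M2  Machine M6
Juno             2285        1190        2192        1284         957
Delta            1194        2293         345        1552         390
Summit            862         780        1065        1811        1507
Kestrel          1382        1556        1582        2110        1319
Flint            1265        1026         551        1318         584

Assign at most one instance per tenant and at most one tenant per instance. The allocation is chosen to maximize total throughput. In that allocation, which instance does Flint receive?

Optimal: Juno→Machine M4 (2192 ops/s), Delta→Machine M7 (2293 ops/s), Summit→Machine M6 (1507 ops/s), Kestrel→Machine M2 (2110 ops/s), Flint→Machine M3 (1265 ops/s) — total 2192+2293+1507+2110+1265 = 9367 ops/s.
Row-greedy (each tenant in turn takes its best remaining instance) gives 8555 ops/s, worse by 812.
Next-best assignment: Juno→Machine M3, Delta→Machine M7, Summit→Machine M6, Kestrel→Machine M4, Flint→Machine M2 = 8985 ops/s.
Swapping Kestrel↔Flint (Kestrel→Machine M3 1382 ops/s, Flint→Machine M2 1318 ops/s) loses 675.
Flint's own top instance is Machine M2 (1318 ops/s), but forcing Flint→Machine M2 and reassigning the rest optimally gives only 8985 ops/s — worse by 382.

Flint receives Machine M3.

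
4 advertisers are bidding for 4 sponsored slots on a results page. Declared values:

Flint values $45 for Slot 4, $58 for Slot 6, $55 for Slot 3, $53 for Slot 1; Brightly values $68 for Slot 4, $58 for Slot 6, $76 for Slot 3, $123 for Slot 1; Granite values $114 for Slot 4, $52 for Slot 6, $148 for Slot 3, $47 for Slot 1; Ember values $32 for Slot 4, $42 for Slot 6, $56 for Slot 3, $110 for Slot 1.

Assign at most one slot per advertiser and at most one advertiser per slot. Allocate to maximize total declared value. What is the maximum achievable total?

Max total: $384

Optimal: Flint→Slot 6 ($58), Brightly→Slot 4 ($68), Granite→Slot 3 ($148), Ember→Slot 1 ($110) — total 58+68+148+110 = $384.
Row-greedy (each advertiser in turn takes its best remaining slot) gives $361, worse by 23.
Every other assignment is strictly worse.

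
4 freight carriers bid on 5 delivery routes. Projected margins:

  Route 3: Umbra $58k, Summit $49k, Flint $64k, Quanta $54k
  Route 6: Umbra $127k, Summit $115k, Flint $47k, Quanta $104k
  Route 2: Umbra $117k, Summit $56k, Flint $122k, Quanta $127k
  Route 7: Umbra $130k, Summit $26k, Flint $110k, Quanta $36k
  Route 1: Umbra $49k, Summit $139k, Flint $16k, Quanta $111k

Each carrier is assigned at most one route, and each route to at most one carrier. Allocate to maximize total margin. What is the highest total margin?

Maximum total: $503k

Optimal: Umbra→Route 6 ($127k), Summit→Route 1 ($139k), Flint→Route 7 ($110k), Quanta→Route 2 ($127k) — total 127+139+110+127 = $503k.
Row-greedy (each carrier in turn takes its best remaining route) gives $495k, worse by 8.
Swapping Umbra↔Summit (Umbra→Route 1 $49k, Summit→Route 6 $115k) loses 102.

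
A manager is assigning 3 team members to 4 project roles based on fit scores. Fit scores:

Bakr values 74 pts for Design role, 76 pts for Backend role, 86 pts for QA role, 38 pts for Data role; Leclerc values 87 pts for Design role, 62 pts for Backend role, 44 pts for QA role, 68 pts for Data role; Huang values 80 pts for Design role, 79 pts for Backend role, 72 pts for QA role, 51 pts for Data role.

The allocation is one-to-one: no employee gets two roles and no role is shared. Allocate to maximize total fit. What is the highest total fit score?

Optimal: Bakr→QA role (86 pts), Leclerc→Design role (87 pts), Huang→Backend role (79 pts) — total 86+87+79 = 252 pts.

Max total: 252 pts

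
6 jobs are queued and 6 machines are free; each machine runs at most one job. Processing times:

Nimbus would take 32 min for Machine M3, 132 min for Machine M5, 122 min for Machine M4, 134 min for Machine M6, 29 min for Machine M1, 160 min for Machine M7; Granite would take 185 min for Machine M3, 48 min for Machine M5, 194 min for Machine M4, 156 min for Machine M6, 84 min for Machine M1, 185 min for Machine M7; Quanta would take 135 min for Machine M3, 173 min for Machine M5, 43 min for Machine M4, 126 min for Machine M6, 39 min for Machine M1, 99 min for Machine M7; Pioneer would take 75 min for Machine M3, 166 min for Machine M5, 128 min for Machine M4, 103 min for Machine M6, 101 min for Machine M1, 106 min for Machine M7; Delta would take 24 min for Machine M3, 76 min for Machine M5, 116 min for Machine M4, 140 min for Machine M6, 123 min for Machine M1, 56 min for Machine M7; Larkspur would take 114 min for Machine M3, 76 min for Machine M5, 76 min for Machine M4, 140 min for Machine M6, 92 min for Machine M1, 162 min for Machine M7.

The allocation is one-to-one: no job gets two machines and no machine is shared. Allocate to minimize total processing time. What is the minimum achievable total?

Min total: 354 min

Optimal: Nimbus→Machine M3 (32 min), Granite→Machine M5 (48 min), Quanta→Machine M1 (39 min), Pioneer→Machine M6 (103 min), Delta→Machine M7 (56 min), Larkspur→Machine M4 (76 min) — total 32+48+39+103+56+76 = 354 min.
Column-greedy (each machine in turn goes to its cheapest remaining job) gives 409 min, worse by 55.
Next-best assignment: Nimbus→Machine M3, Granite→Machine M5, Quanta→Machine M4, Pioneer→Machine M6, Delta→Machine M7, Larkspur→Machine M1 = 374 min.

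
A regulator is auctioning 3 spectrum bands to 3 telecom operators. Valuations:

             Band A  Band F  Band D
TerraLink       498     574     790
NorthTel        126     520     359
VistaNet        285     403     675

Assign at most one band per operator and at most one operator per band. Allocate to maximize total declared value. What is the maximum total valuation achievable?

Maximum total: $1693M

Treat this as an assignment problem: match each operator to one band.
Optimal: TerraLink→Band A ($498M), NorthTel→Band F ($520M), VistaNet→Band D ($675M) — total 498+520+675 = $1693M.
Max-entry greedy (repeatedly take the single best remaining cell) gives $1595M, worse by 98.
Next-best assignment: TerraLink→Band D, NorthTel→Band F, VistaNet→Band A = $1595M.
Swapping VistaNet↔TerraLink (VistaNet→Band A $285M, TerraLink→Band D $790M) loses 98.
Checked against all permutations: $1693M is optimal.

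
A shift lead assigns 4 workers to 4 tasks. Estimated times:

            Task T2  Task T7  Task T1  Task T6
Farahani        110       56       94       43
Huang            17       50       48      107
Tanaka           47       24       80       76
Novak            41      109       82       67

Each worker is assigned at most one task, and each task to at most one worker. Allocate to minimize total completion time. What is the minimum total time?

Optimal: Farahani→Task T6 (43 min), Huang→Task T1 (48 min), Tanaka→Task T7 (24 min), Novak→Task T2 (41 min) — total 43+48+24+41 = 156 min.
Column-greedy (each task in turn goes to its cheapest remaining worker) gives 166 min, worse by 10.
Next-best assignment: Farahani→Task T6, Huang→Task T2, Tanaka→Task T7, Novak→Task T1 = 166 min.
Swapping Novak↔Farahani (Novak→Task T6 67 min, Farahani→Task T2 110 min) adds 93.

Min total: 156 min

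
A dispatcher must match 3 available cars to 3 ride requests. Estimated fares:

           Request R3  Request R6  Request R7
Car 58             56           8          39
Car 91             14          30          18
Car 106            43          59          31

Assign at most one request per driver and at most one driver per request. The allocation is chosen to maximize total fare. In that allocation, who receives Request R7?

Optimal: Car 58→Request R3 ($56), Car 91→Request R7 ($18), Car 106→Request R6 ($59) — total 56+18+59 = $133.
Row-greedy (each driver in turn takes its best remaining request) gives $117, worse by 16.
Next-best assignment: Car 58→Request R3, Car 91→Request R6, Car 106→Request R7 = $117.
Car 91's own top request is Request R6 ($30), but forcing Car 91→Request R6 and reassigning the rest optimally gives only $117 — worse by 16.

Car 91 receives Request R7.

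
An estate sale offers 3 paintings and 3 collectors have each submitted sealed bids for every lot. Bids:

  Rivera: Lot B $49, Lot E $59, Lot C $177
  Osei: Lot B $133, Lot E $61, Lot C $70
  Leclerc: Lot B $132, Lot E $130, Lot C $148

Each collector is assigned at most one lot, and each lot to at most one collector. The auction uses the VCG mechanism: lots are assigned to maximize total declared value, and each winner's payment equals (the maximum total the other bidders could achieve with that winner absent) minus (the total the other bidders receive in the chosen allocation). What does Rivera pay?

Efficient allocation: Rivera→Lot C ($177), Osei→Lot B ($133), Leclerc→Lot E ($130); total welfare W = $440.
Rivera receives Lot C at value $177, so the others get W − 177 = $263.
Without Rivera: best allocation of the remaining 2 bidders over all 3 lots is Osei→Lot B ($133), Leclerc→Lot C ($148), total $281.
VCG payment = (others' best without Rivera) − (others' welfare with Rivera) = 281 − 263 = $18.

Rivera pays $18.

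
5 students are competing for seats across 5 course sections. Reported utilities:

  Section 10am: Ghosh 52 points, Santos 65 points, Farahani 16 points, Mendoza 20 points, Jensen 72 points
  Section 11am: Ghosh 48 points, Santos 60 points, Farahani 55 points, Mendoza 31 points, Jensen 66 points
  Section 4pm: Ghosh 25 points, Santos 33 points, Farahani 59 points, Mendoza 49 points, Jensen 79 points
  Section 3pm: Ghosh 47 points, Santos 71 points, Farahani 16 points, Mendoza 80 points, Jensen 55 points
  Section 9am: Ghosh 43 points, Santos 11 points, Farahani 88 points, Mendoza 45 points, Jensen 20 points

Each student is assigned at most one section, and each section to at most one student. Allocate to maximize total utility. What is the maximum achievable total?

Optimal: Ghosh→Section 11am (48 points), Santos→Section 10am (65 points), Farahani→Section 9am (88 points), Mendoza→Section 3pm (80 points), Jensen→Section 4pm (79 points) — total 48+65+88+80+79 = 360 points.
Row-greedy (each student in turn takes its best remaining section) gives 326 points, worse by 34.
Next-best assignment: Ghosh→Section 10am, Santos→Section 11am, Farahani→Section 9am, Mendoza→Section 3pm, Jensen→Section 4pm = 359 points.
Checked against all permutations: 360 points is optimal.

Max total: 360 points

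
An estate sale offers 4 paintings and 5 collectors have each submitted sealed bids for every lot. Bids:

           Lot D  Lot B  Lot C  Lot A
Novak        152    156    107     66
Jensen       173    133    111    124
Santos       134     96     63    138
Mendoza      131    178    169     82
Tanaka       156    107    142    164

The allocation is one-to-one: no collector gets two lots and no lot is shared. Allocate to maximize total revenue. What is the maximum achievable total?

Max total: $662

Optimal: Jensen→Lot D ($173), Novak→Lot B ($156), Mendoza→Lot C ($169), Tanaka→Lot A ($164) — total 173+156+169+164 = $662.
Column-greedy (each lot in turn goes to its best remaining collector) gives $631, worse by 31.
Checked against all permutations: $662 is optimal.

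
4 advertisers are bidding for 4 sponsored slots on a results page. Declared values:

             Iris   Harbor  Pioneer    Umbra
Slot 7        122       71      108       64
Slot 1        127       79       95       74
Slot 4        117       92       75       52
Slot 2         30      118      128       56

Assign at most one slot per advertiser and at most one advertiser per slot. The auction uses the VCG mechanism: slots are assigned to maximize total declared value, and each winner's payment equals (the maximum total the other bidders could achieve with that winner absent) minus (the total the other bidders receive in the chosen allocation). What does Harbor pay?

Efficient allocation: Iris→Slot 4 ($117), Harbor→Slot 2 ($118), Pioneer→Slot 7 ($108), Umbra→Slot 1 ($74); total welfare W = $417.
Harbor receives Slot 2 at value $118, so the others get W − 118 = $299.
Without Harbor: best allocation of the remaining 3 bidders over all 4 slots is Iris→Slot 7 ($122), Pioneer→Slot 2 ($128), Umbra→Slot 1 ($74), total $324.
VCG payment = (others' best without Harbor) − (others' welfare with Harbor) = 324 − 299 = $25.

Harbor pays $25.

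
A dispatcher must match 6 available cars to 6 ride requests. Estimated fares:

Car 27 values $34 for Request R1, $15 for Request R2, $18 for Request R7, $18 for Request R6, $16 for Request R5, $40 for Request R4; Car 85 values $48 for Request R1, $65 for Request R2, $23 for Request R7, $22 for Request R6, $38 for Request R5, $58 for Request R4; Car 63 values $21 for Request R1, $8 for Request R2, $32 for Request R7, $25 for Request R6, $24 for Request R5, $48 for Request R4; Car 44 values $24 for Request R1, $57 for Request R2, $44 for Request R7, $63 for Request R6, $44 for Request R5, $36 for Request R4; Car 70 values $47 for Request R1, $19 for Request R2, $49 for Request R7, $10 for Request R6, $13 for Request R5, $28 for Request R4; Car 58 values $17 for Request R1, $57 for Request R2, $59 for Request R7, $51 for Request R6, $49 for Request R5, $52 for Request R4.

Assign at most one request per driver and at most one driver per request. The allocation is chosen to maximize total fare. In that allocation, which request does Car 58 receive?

This is the linear assignment problem.
Optimal: Car 27→Request R1 ($34), Car 85→Request R2 ($65), Car 63→Request R4 ($48), Car 44→Request R6 ($63), Car 70→Request R7 ($49), Car 58→Request R5 ($49) — total 34+65+48+63+49+49 = $308.
Row-greedy (each driver in turn takes its best remaining request) gives $296, worse by 12.
No other one-to-one assignment exceeds $308.
Car 58's own top request is Request R7 ($59), but forcing Car 58→Request R7 and reassigning the rest optimally gives only $298 — worse by 10.

Car 58 receives Request R5.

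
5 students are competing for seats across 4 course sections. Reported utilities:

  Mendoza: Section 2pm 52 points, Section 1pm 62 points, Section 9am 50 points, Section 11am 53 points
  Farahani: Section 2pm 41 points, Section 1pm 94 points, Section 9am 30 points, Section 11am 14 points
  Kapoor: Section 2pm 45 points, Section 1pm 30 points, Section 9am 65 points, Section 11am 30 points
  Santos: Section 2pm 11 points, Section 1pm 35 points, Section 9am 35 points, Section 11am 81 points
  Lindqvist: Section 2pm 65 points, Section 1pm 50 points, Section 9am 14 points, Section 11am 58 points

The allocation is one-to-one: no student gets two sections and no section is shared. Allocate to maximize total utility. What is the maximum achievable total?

Max total: 305 points

Optimal: Lindqvist→Section 2pm (65 points), Farahani→Section 1pm (94 points), Kapoor→Section 9am (65 points), Santos→Section 11am (81 points) — total 65+94+65+81 = 305 points.
Row-greedy (each student in turn takes its best remaining section) gives 249 points, worse by 56.
Checked against all permutations: 305 points is optimal.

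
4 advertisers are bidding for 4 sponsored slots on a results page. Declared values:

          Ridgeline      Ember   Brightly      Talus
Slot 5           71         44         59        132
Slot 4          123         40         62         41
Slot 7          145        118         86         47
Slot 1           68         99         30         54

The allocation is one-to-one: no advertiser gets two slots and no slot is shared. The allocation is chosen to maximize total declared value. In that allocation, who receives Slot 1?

Ember receives Slot 1.

Optimal: Ridgeline→Slot 4 ($123), Ember→Slot 1 ($99), Brightly→Slot 7 ($86), Talus→Slot 5 ($132) — total 123+99+86+132 = $440.
Max-entry greedy (repeatedly take the single best remaining cell) gives $438, worse by 2.
Swapping Talus↔Ember (Talus→Slot 1 $54, Ember→Slot 5 $44) loses 133.
Checked against all permutations: $440 is optimal.
Ember's own top slot is Slot 7 ($118), but forcing Ember→Slot 7 and reassigning the rest optimally gives only $403 — worse by 37.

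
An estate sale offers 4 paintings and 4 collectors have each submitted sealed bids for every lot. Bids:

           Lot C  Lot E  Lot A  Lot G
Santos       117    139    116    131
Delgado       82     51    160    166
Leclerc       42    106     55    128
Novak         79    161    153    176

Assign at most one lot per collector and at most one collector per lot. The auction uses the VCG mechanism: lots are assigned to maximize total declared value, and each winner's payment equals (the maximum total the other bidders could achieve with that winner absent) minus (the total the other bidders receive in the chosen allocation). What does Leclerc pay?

Leclerc pays $37.

Efficient allocation: Santos→Lot C ($117), Delgado→Lot A ($160), Leclerc→Lot G ($128), Novak→Lot E ($161); total welfare W = $566.
Leclerc receives Lot G at value $128, so the others get W − 128 = $438.
Without Leclerc: best allocation of the remaining 3 bidders over all 4 lots is Santos→Lot E ($139), Delgado→Lot A ($160), Novak→Lot G ($176), total $475.
VCG payment = (others' best without Leclerc) − (others' welfare with Leclerc) = 475 − 438 = $37.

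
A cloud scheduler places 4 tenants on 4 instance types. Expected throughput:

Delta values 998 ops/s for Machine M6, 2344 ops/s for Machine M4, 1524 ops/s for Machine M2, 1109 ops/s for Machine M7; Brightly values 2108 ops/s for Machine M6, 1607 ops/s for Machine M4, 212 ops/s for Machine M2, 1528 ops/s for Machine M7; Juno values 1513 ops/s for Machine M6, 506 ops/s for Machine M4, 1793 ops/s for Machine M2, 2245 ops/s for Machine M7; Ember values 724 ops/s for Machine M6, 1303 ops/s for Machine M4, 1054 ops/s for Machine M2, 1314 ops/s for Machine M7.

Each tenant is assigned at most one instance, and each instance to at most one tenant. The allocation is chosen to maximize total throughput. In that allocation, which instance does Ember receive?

Ember receives Machine M2.

Optimal: Delta→Machine M4 (2344 ops/s), Brightly→Machine M6 (2108 ops/s), Juno→Machine M7 (2245 ops/s), Ember→Machine M2 (1054 ops/s) — total 2344+2108+2245+1054 = 7751 ops/s.
Column-greedy (each instance in turn goes to its best remaining tenant) gives 7559 ops/s, worse by 192.
Next-best assignment: Delta→Machine M4, Brightly→Machine M6, Juno→Machine M2, Ember→Machine M7 = 7559 ops/s.
Swapping Brightly↔Ember (Brightly→Machine M2 212 ops/s, Ember→Machine M6 724 ops/s) loses 2226.
Checked against all permutations: 7751 ops/s is optimal.
Ember's own top instance is Machine M7 (1314 ops/s), but forcing Ember→Machine M7 and reassigning the rest optimally gives only 7559 ops/s — worse by 192.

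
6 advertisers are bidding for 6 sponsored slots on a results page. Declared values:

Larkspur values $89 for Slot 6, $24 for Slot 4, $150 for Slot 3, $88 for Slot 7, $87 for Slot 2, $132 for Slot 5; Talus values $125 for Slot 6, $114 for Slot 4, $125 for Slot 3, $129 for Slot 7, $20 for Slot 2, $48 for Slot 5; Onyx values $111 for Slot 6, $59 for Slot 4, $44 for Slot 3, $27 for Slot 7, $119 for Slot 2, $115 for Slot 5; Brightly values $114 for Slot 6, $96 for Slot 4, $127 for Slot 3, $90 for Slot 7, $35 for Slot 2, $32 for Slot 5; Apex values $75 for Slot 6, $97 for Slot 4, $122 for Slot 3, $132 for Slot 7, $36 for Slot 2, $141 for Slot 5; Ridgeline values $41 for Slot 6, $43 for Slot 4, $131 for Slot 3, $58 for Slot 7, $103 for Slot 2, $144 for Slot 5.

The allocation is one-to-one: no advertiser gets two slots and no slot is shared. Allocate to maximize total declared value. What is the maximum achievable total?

Maximum total: $773

Optimal: Larkspur→Slot 3 ($150), Talus→Slot 4 ($114), Onyx→Slot 2 ($119), Brightly→Slot 6 ($114), Apex→Slot 7 ($132), Ridgeline→Slot 5 ($144) — total 150+114+119+114+132+144 = $773.
Max-entry greedy (repeatedly take the single best remaining cell) gives $766, worse by 7.
Swapping Ridgeline↔Onyx (Ridgeline→Slot 2 $103, Onyx→Slot 5 $115) loses 45.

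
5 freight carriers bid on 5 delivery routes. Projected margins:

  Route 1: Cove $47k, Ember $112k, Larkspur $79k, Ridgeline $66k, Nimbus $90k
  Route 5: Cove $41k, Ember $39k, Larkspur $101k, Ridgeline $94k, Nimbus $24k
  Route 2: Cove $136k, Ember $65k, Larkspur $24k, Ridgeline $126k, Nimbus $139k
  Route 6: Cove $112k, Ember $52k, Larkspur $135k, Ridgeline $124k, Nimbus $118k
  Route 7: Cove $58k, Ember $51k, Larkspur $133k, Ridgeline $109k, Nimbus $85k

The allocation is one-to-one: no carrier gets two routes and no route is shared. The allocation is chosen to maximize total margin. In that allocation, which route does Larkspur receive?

Larkspur receives Route 7.

Optimal: Cove→Route 2 ($136k), Ember→Route 1 ($112k), Larkspur→Route 7 ($133k), Ridgeline→Route 5 ($94k), Nimbus→Route 6 ($118k) — total 136+112+133+94+118 = $593k.
Row-greedy (each carrier in turn takes its best remaining route) gives $516k, worse by 77.
Next-best assignment: Cove→Route 6, Ember→Route 1, Larkspur→Route 7, Ridgeline→Route 5, Nimbus→Route 2 = $590k.
Swapping Ridgeline↔Ember (Ridgeline→Route 1 $66k, Ember→Route 5 $39k) loses 101.
Larkspur's own top route is Route 6 ($135k), but forcing Larkspur→Route 6 and reassigning the rest optimally gives only $562k — worse by 31.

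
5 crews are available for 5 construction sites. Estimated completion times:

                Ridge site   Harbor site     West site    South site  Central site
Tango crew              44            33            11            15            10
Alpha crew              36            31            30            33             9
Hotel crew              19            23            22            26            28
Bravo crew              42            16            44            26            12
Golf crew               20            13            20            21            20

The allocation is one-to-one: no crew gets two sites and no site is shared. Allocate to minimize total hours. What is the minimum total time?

Optimal: Tango crew→West site (11 hours), Alpha crew→Central site (9 hours), Hotel crew→Ridge site (19 hours), Bravo crew→Harbor site (16 hours), Golf crew→South site (21 hours) — total 11+9+19+16+21 = 76 hours.
Min-entry greedy (repeatedly take the single cheapest remaining cell) gives 78 hours, worse by 2.

Min total: 76 hours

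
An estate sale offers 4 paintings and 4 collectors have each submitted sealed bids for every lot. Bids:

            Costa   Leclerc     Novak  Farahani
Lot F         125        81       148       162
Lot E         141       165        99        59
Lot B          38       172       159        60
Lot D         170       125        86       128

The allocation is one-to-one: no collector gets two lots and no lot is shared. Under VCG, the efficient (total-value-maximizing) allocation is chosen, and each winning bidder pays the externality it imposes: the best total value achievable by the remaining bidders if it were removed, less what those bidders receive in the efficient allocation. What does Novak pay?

Efficient allocation: Costa→Lot D ($170), Leclerc→Lot E ($165), Novak→Lot B ($159), Farahani→Lot F ($162); total welfare W = $656.
Novak receives Lot B at value $159, so the others get W − 159 = $497.
Without Novak: best allocation of the remaining 3 bidders over all 4 lots is Costa→Lot D ($170), Leclerc→Lot B ($172), Farahani→Lot F ($162), total $504.
VCG payment = (others' best without Novak) − (others' welfare with Novak) = 504 − 497 = $7.

Novak pays $7.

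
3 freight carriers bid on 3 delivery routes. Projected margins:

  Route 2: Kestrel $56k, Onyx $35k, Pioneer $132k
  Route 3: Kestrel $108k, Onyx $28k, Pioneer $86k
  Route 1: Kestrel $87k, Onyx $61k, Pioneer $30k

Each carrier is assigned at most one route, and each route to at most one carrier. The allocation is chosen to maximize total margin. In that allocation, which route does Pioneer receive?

Pioneer receives Route 2.

Optimal: Kestrel→Route 3 ($108k), Onyx→Route 1 ($61k), Pioneer→Route 2 ($132k) — total 108+61+132 = $301k.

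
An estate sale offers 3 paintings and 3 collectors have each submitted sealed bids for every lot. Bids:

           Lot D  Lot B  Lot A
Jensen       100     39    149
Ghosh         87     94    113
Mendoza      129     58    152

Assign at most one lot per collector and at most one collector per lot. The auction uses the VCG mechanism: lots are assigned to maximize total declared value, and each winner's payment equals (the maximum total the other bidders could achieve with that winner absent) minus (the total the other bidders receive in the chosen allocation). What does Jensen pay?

Jensen pays $23.

Efficient allocation: Jensen→Lot A ($149), Ghosh→Lot B ($94), Mendoza→Lot D ($129); total welfare W = $372.
Jensen receives Lot A at value $149, so the others get W − 149 = $223.
Without Jensen: best allocation of the remaining 2 bidders over all 3 lots is Ghosh→Lot B ($94), Mendoza→Lot A ($152), total $246.
VCG payment = (others' best without Jensen) − (others' welfare with Jensen) = 246 − 223 = $23.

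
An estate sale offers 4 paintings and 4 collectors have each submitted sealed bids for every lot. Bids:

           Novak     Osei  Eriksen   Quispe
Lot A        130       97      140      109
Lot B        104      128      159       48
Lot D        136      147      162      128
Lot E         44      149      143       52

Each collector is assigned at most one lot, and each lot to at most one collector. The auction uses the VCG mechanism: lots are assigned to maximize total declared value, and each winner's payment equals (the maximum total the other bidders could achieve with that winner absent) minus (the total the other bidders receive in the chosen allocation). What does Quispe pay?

Quispe pays $6.

Efficient allocation: Novak→Lot A ($130), Osei→Lot E ($149), Eriksen→Lot B ($159), Quispe→Lot D ($128); total welfare W = $566.
Quispe receives Lot D at value $128, so the others get W − 128 = $438.
Without Quispe: best allocation of the remaining 3 bidders over all 4 lots is Novak→Lot D ($136), Osei→Lot E ($149), Eriksen→Lot B ($159), total $444.
VCG payment = (others' best without Quispe) − (others' welfare with Quispe) = 444 − 438 = $6.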